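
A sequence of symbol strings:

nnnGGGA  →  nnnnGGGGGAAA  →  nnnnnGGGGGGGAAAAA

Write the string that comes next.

nnnnnnGGGGGGGGGAAAAAAA

Term n consists of n+2 n's, followed by 2n+1 G's, followed by 2n-1 A's (n = 1, 2, …).
At n = 4 the blocks have lengths 6, 9, 7.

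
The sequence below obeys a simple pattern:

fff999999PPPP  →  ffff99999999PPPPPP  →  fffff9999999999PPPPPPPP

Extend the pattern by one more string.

Reading off run lengths: f runs 3, 4, 5; 9 runs 6, 8, 10; P runs 4, 6, 8 — each is linear in n, where the shown terms are n = 2, 3, 4.
At n = 5 the blocks have lengths 6, 12, 10.

ffffff999999999999PPPPPPPPPP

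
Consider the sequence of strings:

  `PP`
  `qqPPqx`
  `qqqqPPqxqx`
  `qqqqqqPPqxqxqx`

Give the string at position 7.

Each term wraps the previous one in qq on the left and qx on the right.
From qqqqqqPPqxqxqx, 3 further steps: qqqqqqPPqxqxqx → qqqqqqqqPPqxqxqxqx → qqqqqqqqqqPPqxqxqxqxqx → (answer).

qqqqqqqqqqqqPPqxqxqxqxqxqx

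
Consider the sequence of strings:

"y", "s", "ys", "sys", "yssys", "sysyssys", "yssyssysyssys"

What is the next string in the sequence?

Each term (from the third on) is the two preceding terms concatenated in order: term 3 = y·s = ys.
Continuing: sysyssys · yssyssysyssys gives term 8.

sysyssysyssyssysyssys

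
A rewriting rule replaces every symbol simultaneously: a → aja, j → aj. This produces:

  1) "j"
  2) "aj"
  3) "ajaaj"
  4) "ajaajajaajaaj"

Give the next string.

Replace each of the 13 characters of ajaajajaajaaj in place — aja aj aja aja aj aja aj aja aja aj aja aja aj — and concatenate.

ajaajajaajaajajaajajaajaajajaajaaj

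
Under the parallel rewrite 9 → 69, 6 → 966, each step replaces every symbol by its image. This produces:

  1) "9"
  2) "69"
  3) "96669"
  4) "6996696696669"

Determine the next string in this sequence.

Rewriting the 13 symbols of 6996696696669 one by one yields 966 69 69 966 966 69 966 966 69 966 966 966 69; concatenated:

9666969966966699669666996696696669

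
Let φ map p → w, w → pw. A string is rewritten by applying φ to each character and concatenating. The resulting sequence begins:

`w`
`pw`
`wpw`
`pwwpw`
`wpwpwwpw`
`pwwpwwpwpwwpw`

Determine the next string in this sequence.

Applying the rule to each of the 13 symbols of pwwpwwpwpwwpw gives the pieces w pw pw w pw pw w pw w pw pw w pw, which concatenate to the answer.

wpwpwwpwpwwpwwpwpwwpw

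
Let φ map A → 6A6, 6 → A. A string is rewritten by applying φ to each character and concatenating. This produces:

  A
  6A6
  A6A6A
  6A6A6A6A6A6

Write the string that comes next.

Expanding 6A6A6A6A6A6: 6→A, A→6A6, 6→A, A→6A6, 6→A, A→6A6, 6→A, A→6A6, 6→A, A→6A6, 6→A. Concatenated: A 6A6 A 6A6 A 6A6 A 6A6 A 6A6 A.

A6A6A6A6A6A6A6A6A6A6A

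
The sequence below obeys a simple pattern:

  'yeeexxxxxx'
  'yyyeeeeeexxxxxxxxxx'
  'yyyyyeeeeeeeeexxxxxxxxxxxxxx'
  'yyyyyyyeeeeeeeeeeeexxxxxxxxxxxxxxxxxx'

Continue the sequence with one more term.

Each string has the form y^{2n-1} e^{3n} x^{4n+2} (n = 1, 2, …).
For the next term, n = 5, so the run lengths are 9, 15, 22.

yyyyyyyyyeeeeeeeeeeeeeeexxxxxxxxxxxxxxxxxxxxxx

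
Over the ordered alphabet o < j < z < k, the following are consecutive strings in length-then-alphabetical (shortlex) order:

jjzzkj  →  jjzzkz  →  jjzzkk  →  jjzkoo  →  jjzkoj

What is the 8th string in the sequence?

jjzkjo

Advancing 3 positions from jjzkoj through jjzkoj → jjzkoz → jjzkok reaches term 8.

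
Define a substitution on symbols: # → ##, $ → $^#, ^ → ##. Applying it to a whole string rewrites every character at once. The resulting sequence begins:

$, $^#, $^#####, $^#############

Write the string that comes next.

Rewriting the 15 symbols of $^############# one by one yields $^# ## ## ## ## ## ## ## ## ## ## ## ## ## ##; concatenated:

$^#############################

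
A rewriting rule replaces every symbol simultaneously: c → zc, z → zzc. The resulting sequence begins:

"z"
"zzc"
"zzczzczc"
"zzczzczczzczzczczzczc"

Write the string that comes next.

φ(zzczzczczzczzczczzczc) expands symbol-by-symbol to zzc zzc zc zzc zzc zc zzc zc zzc zzc zc zzc zzc zc zzc zc zzc zzc zc zzc zc; joining the 21 pieces gives the next term.

zzczzczczzczzczczzczczzczzczczzczzczczzczczzczzczczzczc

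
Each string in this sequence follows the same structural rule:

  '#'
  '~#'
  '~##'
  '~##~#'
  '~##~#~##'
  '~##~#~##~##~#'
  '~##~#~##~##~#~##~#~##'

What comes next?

This is a Fibonacci-style word recurrence s(k) = s(k−1)·s(k−2): e.g. ~#·# = ~##.
Continuing: ~##~#~##~##~#~##~#~## · ~##~#~##~##~# gives term 8.

~##~#~##~##~#~##~#~##~##~#~##~##~#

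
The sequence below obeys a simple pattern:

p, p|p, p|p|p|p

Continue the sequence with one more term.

s(k+1) = s(k)·|·s(k) — each term doubles the last with '|' between the halves.
One more doubling of p|p|p|p gives the answer.

p|p|p|p|p|p|p|p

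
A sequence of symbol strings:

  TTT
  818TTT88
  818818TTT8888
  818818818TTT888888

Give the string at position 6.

818818818818818TTT8888888888

Every step adds 818 to the front and 88 to the end of the previous string.
From 818818818TTT888888, 2 further steps: 818818818TTT888888 → 818818818818TTT88888888 → (answer).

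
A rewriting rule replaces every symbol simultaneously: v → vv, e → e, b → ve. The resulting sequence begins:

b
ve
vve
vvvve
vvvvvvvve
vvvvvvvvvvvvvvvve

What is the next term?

Replace each of the 17 characters of vvvvvvvvvvvvvvvve in place — vv vv vv vv vv vv vv vv vv vv vv vv vv vv vv vv e — and concatenate.

vvvvvvvvvvvvvvvvvvvvvvvvvvvvvvvve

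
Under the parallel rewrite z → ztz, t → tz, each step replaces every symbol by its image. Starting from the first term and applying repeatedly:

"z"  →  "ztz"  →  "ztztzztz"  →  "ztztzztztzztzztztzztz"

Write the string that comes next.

Rewriting the 21 symbols of ztztzztztzztzztztzztz one by one yields ztz tz ztz tz ztz ztz tz ztz tz ztz ztz tz ztz ztz tz ztz tz ztz ztz tz ztz; concatenated:

ztztzztztzztzztztzztztzztzztztzztzztztzztztzztzztztzztz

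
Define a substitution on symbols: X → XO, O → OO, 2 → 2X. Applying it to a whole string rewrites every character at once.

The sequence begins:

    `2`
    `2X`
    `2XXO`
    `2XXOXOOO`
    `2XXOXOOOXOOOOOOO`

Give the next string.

2XXOXOOOXOOOOOOOXOOOOOOOOOOOOOOO

Replace each of the 16 characters of 2XXOXOOOXOOOOOOO in place — 2X XO XO OO XO OO OO OO XO OO OO OO OO OO OO OO — and concatenate.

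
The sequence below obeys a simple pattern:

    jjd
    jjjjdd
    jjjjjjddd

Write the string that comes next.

Each string has the form j^{2n} d^{n} (n = 1, 2, …).
For the next term, n = 4, so the run lengths are 8, 4.

jjjjjjjjdddd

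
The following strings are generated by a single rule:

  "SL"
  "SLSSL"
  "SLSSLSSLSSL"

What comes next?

SLSSLSSLSSLSSLSSLSSLSSL

Every step duplicates the string with 'S' between the halves.
One more doubling of SLSSLSSLSSL gives the answer.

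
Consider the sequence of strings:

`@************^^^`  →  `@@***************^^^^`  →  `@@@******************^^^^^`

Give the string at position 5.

Reading off run lengths: @ runs 1, 2, 3; * runs 12, 15, 18; ^ runs 3, 4, 5 — each is linear in n, where the shown terms are n = 3, 4, 5.
For term 5, n = 7, so the run lengths are 5, 24, 7.

@@@@@************************^^^^^^^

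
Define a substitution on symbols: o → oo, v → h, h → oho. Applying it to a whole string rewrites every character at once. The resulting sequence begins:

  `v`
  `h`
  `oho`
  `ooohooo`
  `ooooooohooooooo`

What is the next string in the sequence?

Applying the rule to each of the 15 symbols of ooooooohooooooo gives the pieces oo oo oo oo oo oo oo oho oo oo oo oo oo oo oo, which concatenate to the answer.

ooooooooooooooohooooooooooooooo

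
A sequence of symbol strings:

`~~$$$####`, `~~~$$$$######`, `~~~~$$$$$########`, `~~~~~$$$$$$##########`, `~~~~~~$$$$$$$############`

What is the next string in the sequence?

Term n consists of n+1 ~'s, followed by n+2 $'s, followed by 2n+2 #'s (n = 1, 2, …).
Setting n = 6 gives 7, 8, 14 characters in each block.

~~~~~~~$$$$$$$$##############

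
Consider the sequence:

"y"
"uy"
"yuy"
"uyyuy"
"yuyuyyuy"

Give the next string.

Each term (from the third on) is the two preceding terms concatenated in order: term 3 = y·uy = yuy.
So term 6 is uyyuy·yuyuyyuy.

uyyuyyuyuyyuy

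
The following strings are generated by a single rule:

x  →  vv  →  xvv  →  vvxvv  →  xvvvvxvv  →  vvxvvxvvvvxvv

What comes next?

xvvvvxvvvvxvvxvvvvxvv

From term 3 onward, concatenate the second-to-last term with the last: x·vv = xvv, vv·xvv = vvxvv, …
So term 7 is xvvvvxvv·vvxvvxvvvvxvv.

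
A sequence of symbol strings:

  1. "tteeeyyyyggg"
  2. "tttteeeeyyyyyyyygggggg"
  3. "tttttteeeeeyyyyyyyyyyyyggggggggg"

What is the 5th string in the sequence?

Term n consists of 2n t's, followed by n+2 e's, followed by 4n y's, followed by 3n g's (n = 1, 2, …).
At n = 5 the blocks have lengths 10, 7, 20, 15.

tttttttttteeeeeeeyyyyyyyyyyyyyyyyyyyyggggggggggggggg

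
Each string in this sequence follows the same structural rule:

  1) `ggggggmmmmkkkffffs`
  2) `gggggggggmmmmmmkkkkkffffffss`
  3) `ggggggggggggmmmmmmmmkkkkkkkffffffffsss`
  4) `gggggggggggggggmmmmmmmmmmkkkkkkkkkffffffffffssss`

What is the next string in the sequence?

Reading off run lengths: g runs 6, 9, 12, 15; m runs 4, 6, 8, 10; k runs 3, 5, 7, 9; f runs 4, 6, 8, 10; s runs 1, 2, 3, 4 — each is linear in n (n = 1, 2, …).
Setting n = 5 gives 18, 12, 11, 12, 5 characters in each block.

ggggggggggggggggggmmmmmmmmmmmmkkkkkkkkkkkffffffffffffsssss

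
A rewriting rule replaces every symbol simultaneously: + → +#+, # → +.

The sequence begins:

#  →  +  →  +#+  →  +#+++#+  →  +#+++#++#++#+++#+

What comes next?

Applying the rule to each of the 17 symbols of +#+++#++#++#+++#+ gives the pieces +#+ + +#+ +#+ +#+ + +#+ +#+ + +#+ +#+ + +#+ +#+ +#+ + +#+, which concatenate to the answer.

+#+++#++#++#+++#++#+++#++#+++#++#++#+++#+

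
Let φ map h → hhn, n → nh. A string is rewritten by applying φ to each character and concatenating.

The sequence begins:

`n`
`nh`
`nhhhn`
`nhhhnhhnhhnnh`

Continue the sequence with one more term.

Replace each of the 13 characters of nhhhnhhnhhnnh in place — nh hhn hhn hhn nh hhn hhn nh hhn hhn nh nh hhn — and concatenate.

nhhhnhhnhhnnhhhnhhnnhhhnhhnnhnhhhn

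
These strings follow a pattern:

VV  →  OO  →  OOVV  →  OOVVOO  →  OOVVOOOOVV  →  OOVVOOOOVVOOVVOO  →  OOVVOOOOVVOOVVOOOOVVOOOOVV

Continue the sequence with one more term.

Each term (from the third on) is the previous term followed by the one before it: term 3 = OO·VV = OOVV.
So term 8 is OOVVOOOOVVOOVVOOOOVVOOOOVV·OOVVOOOOVVOOVVOO.

OOVVOOOOVVOOVVOOOOVVOOOOVVOOVVOOOOVVOOVVOO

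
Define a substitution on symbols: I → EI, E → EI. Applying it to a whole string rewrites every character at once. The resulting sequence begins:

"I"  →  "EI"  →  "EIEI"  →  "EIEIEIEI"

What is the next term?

Expanding EIEIEIEI: E→EI, I→EI, E→EI, I→EI, E→EI, I→EI, E→EI, I→EI. Concatenated: EI EI EI EI EI EI EI EI.

EIEIEIEIEIEIEIEI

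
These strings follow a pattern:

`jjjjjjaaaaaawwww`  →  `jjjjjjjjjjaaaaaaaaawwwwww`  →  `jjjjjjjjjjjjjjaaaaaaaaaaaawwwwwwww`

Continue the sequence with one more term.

jjjjjjjjjjjjjjjjjjaaaaaaaaaaaaaaawwwwwwwwww

Term n consists of 4n+2 j's, followed by 3n+3 a's, followed by 2n+2 w's (n = 1, 2, …).
At n = 4 the blocks have lengths 18, 15, 10.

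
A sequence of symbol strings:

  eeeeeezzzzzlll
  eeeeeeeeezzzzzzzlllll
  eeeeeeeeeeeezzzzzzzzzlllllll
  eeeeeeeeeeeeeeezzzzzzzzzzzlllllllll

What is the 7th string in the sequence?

eeeeeeeeeeeeeeeeeeeeeeeezzzzzzzzzzzzzzzzzlllllllllllllll

Term n consists of 3n e's, followed by 2n+1 z's, followed by 2n-1 l's, where the shown terms are n = 2, 3, 4, 5.
Setting n = 8 gives 24, 17, 15 characters in each block.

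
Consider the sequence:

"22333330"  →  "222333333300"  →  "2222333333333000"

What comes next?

22222333333333330000

Reading off run lengths: 2 runs 2, 3, 4; 3 runs 5, 7, 9; 0 runs 1, 2, 3 — each is linear in n, where the shown terms are n = 2, 3, 4.
For the next term, n = 5, so the run lengths are 5, 11, 4.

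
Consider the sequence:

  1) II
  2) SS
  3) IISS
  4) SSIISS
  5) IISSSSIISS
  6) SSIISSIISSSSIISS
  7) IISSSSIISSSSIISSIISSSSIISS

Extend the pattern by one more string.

SSIISSIISSSSIISSIISSSSIISSSSIISSIISSSSIISS

This is a Fibonacci-style word recurrence s(k) = s(k−2)·s(k−1): e.g. II·SS = IISS.
So term 8 is SSIISSIISSSSIISS·IISSSSIISSSSIISSIISSSSIISS.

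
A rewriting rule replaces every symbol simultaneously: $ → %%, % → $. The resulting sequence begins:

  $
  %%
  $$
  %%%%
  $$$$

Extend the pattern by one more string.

Expanding $$$$: $→%%, $→%%, $→%%, $→%%. Concatenated: %% %% %% %%.

%%%%%%%%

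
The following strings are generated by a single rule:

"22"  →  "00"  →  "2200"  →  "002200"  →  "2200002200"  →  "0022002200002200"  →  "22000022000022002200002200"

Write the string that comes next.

Each term (from the third on) is the two preceding terms concatenated in order: term 3 = 22·00 = 2200.
Continuing: 0022002200002200 · 22000022000022002200002200 gives term 8.

002200220000220022000022000022002200002200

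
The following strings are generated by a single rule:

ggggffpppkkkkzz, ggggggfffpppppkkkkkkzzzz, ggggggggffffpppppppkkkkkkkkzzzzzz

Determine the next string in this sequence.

Each string has the form g^{2n} f^{n} p^{2n-1} k^{2n} z^{2n-2}, where the shown terms are n = 2, 3, 4.
At n = 5 the blocks have lengths 10, 5, 9, 10, 8.

ggggggggggfffffpppppppppkkkkkkkkkkzzzzzzzz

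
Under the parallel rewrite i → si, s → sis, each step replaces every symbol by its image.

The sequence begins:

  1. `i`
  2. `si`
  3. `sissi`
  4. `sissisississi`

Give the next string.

Rewriting the 13 symbols of sissisississi one by one yields sis si sis sis si sis si sis sis si sis sis si; concatenated:

sissisississisissisississisississi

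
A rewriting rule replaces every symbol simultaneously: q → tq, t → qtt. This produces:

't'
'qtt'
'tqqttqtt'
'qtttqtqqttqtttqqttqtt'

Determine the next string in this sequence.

Rewriting the 21 symbols of qtttqtqqttqtttqqttqtt one by one yields tq qtt qtt qtt tq qtt tq tq qtt qtt tq qtt qtt qtt tq tq qtt qtt tq qtt qtt; concatenated:

tqqttqttqtttqqtttqtqqttqtttqqttqttqtttqtqqttqtttqqttqtt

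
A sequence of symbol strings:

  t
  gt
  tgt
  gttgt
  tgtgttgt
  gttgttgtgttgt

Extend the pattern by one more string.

tgtgttgtgttgttgtgttgt

This is a Fibonacci-style word recurrence s(k) = s(k−2)·s(k−1): e.g. t·gt = tgt.
The next term joins tgtgttgt and gttgttgtgttgt.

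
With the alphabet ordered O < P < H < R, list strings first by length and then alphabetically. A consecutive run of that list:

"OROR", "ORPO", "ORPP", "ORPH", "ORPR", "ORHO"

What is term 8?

ORHH

Stepping forward 2 times from ORHO: ORHO → ORHP, then the target.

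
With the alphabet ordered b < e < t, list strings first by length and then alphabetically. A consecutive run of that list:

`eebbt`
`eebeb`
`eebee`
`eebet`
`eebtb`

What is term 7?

eebtt

Stepping forward 2 times from eebtb: eebtb → eebte, then the target.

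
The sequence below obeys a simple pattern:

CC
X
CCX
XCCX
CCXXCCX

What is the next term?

Each term (from the third on) is the two preceding terms concatenated in order: term 3 = CC·X = CCX.
So term 6 is XCCX·CCXXCCX.

XCCXCCXXCCX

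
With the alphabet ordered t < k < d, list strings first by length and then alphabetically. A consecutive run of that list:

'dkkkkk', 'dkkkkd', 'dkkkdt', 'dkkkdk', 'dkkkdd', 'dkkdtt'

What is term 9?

Advancing 3 positions from dkkdtt through dkkdtt → dkkdtk → dkkdtd reaches term 9.

dkkdkt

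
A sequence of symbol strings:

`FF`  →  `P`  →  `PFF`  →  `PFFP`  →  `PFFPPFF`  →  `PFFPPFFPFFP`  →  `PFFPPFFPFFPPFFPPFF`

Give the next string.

PFFPPFFPFFPPFFPPFFPFFPPFFPFFP

This is a Fibonacci-style word recurrence s(k) = s(k−1)·s(k−2): e.g. P·FF = PFF.
Continuing: PFFPPFFPFFPPFFPPFF · PFFPPFFPFFP gives term 8.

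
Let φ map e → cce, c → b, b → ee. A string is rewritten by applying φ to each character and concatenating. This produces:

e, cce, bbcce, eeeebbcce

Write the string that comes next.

Rewriting each symbol of eeeebbcce: e→cce, e→cce, e→cce, e→cce, b→ee, b→ee, c→b, c→b, e→cce, which concatenates to cce cce cce cce ee ee b b cce.

ccecceccecceeeeebbcce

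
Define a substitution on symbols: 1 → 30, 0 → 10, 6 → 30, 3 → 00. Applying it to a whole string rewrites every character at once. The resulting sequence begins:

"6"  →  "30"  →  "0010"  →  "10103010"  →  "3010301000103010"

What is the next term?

00103010001030101010301000103010

φ(3010301000103010) expands symbol-by-symbol to 00 10 30 10 00 10 30 10 10 10 30 10 00 10 30 10; joining the 16 pieces gives the next term.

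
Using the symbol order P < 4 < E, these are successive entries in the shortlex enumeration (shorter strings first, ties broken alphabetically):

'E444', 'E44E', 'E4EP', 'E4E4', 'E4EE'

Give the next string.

Find the rightmost character of E4EE below E, bump it to the next letter, and reset everything to its right to P.

EEPP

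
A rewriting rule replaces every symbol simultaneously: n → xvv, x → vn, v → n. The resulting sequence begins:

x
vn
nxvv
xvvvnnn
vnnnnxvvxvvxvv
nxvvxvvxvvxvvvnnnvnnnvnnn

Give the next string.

Applying the rule to each of the 25 symbols of nxvvxvvxvvxvvvnnnvnnnvnnn gives the pieces xvv vn n n vn n n vn n n vn n n n xvv xvv xvv n xvv xvv xvv n xvv xvv xvv, which concatenate to the answer.

xvvvnnnvnnnvnnnvnnnnxvvxvvxvvnxvvxvvxvvnxvvxvvxvv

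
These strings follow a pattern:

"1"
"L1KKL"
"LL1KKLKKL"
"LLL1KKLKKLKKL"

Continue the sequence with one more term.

Each term wraps the previous one in L on the left and KKL on the right.
So the next term is L·LLL1KKLKKLKKL·KKL.

LLLL1KKLKKLKKLKKL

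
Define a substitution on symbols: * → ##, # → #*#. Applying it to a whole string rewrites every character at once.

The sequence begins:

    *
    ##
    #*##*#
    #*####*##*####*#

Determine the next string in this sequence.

Applying the rule to each of the 16 symbols of #*####*##*####*# gives the pieces #*# ## #*# #*# #*# #*# ## #*# #*# ## #*# #*# #*# #*# ## #*#, which concatenate to the answer.

#*####*##*##*##*####*##*####*##*##*##*####*#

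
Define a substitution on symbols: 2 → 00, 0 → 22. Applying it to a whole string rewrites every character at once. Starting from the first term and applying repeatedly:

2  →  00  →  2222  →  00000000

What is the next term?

2222222222222222

Expanding 00000000: 0→22, 0→22, 0→22, 0→22, 0→22, 0→22, 0→22, 0→22. Concatenated: 22 22 22 22 22 22 22 22.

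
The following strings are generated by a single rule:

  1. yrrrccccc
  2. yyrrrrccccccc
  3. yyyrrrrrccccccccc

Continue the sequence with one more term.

yyyyrrrrrrccccccccccc

Term n consists of n-1 y's, followed by n+1 r's, followed by 2n+1 c's, where the shown terms are n = 2, 3, 4.
At n = 5 the blocks have lengths 4, 6, 11.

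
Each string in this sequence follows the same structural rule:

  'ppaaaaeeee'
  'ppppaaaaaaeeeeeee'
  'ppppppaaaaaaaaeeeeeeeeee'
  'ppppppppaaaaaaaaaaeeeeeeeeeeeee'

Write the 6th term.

Term n consists of 2n p's, followed by 2n+2 a's, followed by 3n+1 e's (n = 1, 2, …).
For term 6, n = 6, so the run lengths are 12, 14, 19.

ppppppppppppaaaaaaaaaaaaaaeeeeeeeeeeeeeeeeeee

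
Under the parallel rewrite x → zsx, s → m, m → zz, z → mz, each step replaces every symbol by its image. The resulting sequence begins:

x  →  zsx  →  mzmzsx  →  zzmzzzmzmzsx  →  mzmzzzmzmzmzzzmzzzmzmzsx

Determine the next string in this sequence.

zzmzzzmzmzmzzzmzzzmzzzmzmzmzzzmzmzmzzzmzzzmzmzsx

Applying the rule to each of the 24 symbols of mzmzzzmzmzmzzzmzzzmzmzsx gives the pieces zz mz zz mz mz mz zz mz zz mz zz mz mz mz zz mz mz mz zz mz zz mz m zsx, which concatenate to the answer.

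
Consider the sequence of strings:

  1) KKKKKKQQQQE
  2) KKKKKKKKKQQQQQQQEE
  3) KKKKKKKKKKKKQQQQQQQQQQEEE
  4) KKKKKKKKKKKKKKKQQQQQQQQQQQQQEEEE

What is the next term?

KKKKKKKKKKKKKKKKKKQQQQQQQQQQQQQQQQEEEEE

Reading off run lengths: K runs 6, 9, 12, 15; Q runs 4, 7, 10, 13; E runs 1, 2, 3, 4 — each is linear in n, where the shown terms are n = 2, 3, 4, 5.
At n = 6 the blocks have lengths 18, 16, 5.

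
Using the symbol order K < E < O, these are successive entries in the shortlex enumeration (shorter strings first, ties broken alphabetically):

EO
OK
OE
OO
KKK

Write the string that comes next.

Find the rightmost character of KKK below O, bump it to the next letter, and reset everything to its right to K.

KKE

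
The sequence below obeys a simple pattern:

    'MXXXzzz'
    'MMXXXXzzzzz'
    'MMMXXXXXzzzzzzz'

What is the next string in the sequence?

MMMMXXXXXXzzzzzzzzz

Each string has the form M^{n-1} X^{n+1} z^{2n-1}, where the shown terms are n = 2, 3, 4.
Setting n = 5 gives 4, 6, 9 characters in each block.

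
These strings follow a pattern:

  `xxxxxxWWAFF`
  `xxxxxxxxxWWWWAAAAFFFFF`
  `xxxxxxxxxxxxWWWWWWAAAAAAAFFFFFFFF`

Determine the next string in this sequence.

The n-th term is 3n+3 x's then 2n W's then 3n-2 A's then 3n-1 F's (n = 1, 2, …).
For the next term, n = 4, so the run lengths are 15, 8, 10, 11.

xxxxxxxxxxxxxxxWWWWWWWWAAAAAAAAAAFFFFFFFFFFF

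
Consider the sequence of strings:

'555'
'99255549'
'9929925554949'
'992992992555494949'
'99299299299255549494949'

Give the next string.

9929929929929925554949494949

Each term wraps the previous one in 992 on the left and 49 on the right.
One more step from 99299299299255549494949 gives the answer.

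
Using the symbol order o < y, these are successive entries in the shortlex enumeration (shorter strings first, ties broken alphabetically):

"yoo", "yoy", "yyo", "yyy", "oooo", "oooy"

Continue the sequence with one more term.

ooyo

Find the rightmost character of oooy below y, bump it to the next letter, and reset everything to its right to o.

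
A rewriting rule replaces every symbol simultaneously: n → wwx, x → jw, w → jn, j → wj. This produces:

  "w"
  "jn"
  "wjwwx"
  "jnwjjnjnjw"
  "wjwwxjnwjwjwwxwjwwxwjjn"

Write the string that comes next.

Rewriting the 23 symbols of wjwwxjnwjwjwwxwjwwxwjjn one by one yields jn wj jn jn jw wj wwx jn wj jn wj jn jn jw jn wj jn jn jw jn wj wj wwx; concatenated:

jnwjjnjnjwwjwwxjnwjjnwjjnjnjwjnwjjnjnjwjnwjwjwwx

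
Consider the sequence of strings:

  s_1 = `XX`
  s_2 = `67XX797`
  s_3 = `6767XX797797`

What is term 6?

Every step adds 67 to the front and 797 to the end of the previous string.
From 6767XX797797, 3 further steps: 6767XX797797 → 676767XX797797797 → 67676767XX797797797797 → (answer).

6767676767XX797797797797797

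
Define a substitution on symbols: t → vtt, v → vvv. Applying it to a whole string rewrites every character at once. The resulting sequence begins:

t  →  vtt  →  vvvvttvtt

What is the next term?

Apply φ to vvvvttvtt symbol by symbol: v→vvv, v→vvv, v→vvv, v→vvv, t→vtt, t→vtt, v→vvv, t→vtt, t→vtt; joined: vvv vvv vvv vvv vtt vtt vvv vtt vtt.

vvvvvvvvvvvvvttvttvvvvttvtt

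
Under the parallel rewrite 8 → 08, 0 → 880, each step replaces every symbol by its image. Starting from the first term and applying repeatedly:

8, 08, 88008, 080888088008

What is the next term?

88008880080808880080888088008

Apply φ to 080888088008 symbol by symbol: 0→880, 8→08, 0→880, 8→08, 8→08, 8→08, 0→880, 8→08, 8→08, 0→880, 0→880, 8→08; joined: 880 08 880 08 08 08 880 08 08 880 880 08.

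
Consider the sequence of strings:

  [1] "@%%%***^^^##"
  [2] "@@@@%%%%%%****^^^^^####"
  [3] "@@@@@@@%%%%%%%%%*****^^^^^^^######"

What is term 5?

Term n consists of 3n-2 @'s, followed by 3n %'s, followed by n+2 *'s, followed by 2n+1 ^'s, followed by 2n #'s (n = 1, 2, …).
At n = 5 the blocks have lengths 13, 15, 7, 11, 10.

@@@@@@@@@@@@@%%%%%%%%%%%%%%%*******^^^^^^^^^^^##########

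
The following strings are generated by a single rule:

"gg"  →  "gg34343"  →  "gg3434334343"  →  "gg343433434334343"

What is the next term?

Every step adds 34343 to the end: s(k+1) = s(k)·34343.
Applying this once more to gg343433434334343:

gg34343343433434334343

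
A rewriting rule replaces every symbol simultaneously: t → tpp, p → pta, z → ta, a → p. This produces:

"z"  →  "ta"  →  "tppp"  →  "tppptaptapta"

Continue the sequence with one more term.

Expanding tppptaptapta: t→tpp, p→pta, p→pta, p→pta, t→tpp, a→p, p→pta, t→tpp, a→p, p→pta, t→tpp, a→p. Concatenated: tpp pta pta pta tpp p pta tpp p pta tpp p.

tppptaptaptatpppptatpppptatppp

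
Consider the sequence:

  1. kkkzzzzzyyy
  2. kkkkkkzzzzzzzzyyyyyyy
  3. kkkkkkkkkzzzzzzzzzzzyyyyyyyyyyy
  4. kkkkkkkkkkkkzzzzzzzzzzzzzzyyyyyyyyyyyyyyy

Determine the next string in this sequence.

kkkkkkkkkkkkkkkzzzzzzzzzzzzzzzzzyyyyyyyyyyyyyyyyyyy

The n-th term is 3n k's then 3n+2 z's then 4n-1 y's (n = 1, 2, …).
At n = 5 the blocks have lengths 15, 17, 19.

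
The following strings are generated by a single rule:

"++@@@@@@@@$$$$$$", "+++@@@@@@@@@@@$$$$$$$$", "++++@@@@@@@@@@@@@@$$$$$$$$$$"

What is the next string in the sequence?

+++++@@@@@@@@@@@@@@@@@$$$$$$$$$$$$

The n-th term is n +'s then 3n+2 @'s then 2n+2 $'s, where the shown terms are n = 2, 3, 4.
At n = 5 the blocks have lengths 5, 17, 12.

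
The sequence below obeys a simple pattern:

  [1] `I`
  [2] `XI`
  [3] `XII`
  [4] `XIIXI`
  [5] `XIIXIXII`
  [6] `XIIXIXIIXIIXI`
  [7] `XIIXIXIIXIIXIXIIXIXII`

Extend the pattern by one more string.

From term 3 onward, concatenate the last term with the second-to-last: XI·I = XII, XII·XI = XIIXI, …
So term 8 is XIIXIXIIXIIXIXIIXIXII·XIIXIXIIXIIXI.

XIIXIXIIXIIXIXIIXIXIIXIIXIXIIXIIXI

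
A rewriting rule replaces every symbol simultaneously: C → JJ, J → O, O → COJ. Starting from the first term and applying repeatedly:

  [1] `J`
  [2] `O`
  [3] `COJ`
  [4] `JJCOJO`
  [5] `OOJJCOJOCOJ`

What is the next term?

COJCOJOOJJCOJOCOJJJCOJO

Apply φ to OOJJCOJOCOJ symbol by symbol: O→COJ, O→COJ, J→O, J→O, C→JJ, O→COJ, J→O, O→COJ, C→JJ, O→COJ, J→O; joined: COJ COJ O O JJ COJ O COJ JJ COJ O.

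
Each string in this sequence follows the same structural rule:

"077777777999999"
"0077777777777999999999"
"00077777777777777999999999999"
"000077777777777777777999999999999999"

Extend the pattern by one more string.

Each string has the form 0^{n-1} 7^{3n+2} 9^{3n}, where the shown terms are n = 2, 3, 4, 5.
Setting n = 6 gives 5, 20, 18 characters in each block.

0000077777777777777777777999999999999999999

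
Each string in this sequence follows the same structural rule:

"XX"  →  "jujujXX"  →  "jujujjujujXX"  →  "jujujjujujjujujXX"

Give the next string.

jujujjujujjujujjujujXX

Every step adds jujuj at the front: s(k+1) = jujuj·s(k).
One more step from jujujjujujjujujXX gives the answer.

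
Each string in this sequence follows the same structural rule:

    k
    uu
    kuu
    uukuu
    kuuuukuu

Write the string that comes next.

uukuukuuuukuu

This is a Fibonacci-style word recurrence s(k) = s(k−2)·s(k−1): e.g. k·uu = kuu.
Continuing: uukuu · kuuuukuu gives term 6.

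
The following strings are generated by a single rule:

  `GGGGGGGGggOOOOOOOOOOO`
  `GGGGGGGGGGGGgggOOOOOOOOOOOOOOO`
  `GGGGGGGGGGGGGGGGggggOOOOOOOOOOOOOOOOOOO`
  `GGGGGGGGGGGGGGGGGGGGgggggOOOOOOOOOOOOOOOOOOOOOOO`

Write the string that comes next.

Term n consists of 4n G's, followed by n g's, followed by 4n+3 O's, where the shown terms are n = 2, 3, 4, 5.
At n = 6 the blocks have lengths 24, 6, 27.

GGGGGGGGGGGGGGGGGGGGGGGGggggggOOOOOOOOOOOOOOOOOOOOOOOOOOO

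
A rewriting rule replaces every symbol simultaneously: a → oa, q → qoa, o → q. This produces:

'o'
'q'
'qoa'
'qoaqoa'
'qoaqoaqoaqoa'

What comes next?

Apply φ to qoaqoaqoaqoa symbol by symbol: q→qoa, o→q, a→oa, q→qoa, o→q, a→oa, q→qoa, o→q, a→oa, q→qoa, o→q, a→oa; joined: qoa q oa qoa q oa qoa q oa qoa q oa.

qoaqoaqoaqoaqoaqoaqoaqoa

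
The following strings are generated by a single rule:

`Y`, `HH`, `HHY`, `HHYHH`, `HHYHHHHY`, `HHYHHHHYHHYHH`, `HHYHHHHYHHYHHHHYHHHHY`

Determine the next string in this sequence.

From term 3 onward, concatenate the last term with the second-to-last: HH·Y = HHY, HHY·HH = HHYHH, …
So term 8 is HHYHHHHYHHYHHHHYHHHHY·HHYHHHHYHHYHH.

HHYHHHHYHHYHHHHYHHHHYHHYHHHHYHHYHH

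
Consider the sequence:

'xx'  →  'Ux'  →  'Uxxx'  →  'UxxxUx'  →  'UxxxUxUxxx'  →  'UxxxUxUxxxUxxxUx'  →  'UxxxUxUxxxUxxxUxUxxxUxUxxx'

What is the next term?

Each term (from the third on) is the previous term followed by the one before it: term 3 = Ux·xx = Uxxx.
So term 8 is UxxxUxUxxxUxxxUxUxxxUxUxxx·UxxxUxUxxxUxxxUx.

UxxxUxUxxxUxxxUxUxxxUxUxxxUxxxUxUxxxUxxxUx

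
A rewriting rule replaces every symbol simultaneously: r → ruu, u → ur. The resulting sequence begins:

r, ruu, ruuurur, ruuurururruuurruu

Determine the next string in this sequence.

Applying the rule to each of the 17 symbols of ruuurururruuurruu gives the pieces ruu ur ur ur ruu ur ruu ur ruu ruu ur ur ur ruu ruu ur ur, which concatenate to the answer.

ruuurururruuurruuurruuruuurururruuruuurur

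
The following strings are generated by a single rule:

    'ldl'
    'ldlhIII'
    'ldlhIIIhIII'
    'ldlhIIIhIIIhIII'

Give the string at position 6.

ldlhIIIhIIIhIIIhIIIhIII

Every step adds hIII to the end: s(k+1) = s(k)·hIII.
From ldlhIIIhIIIhIII, 2 further steps: ldlhIIIhIIIhIII → ldlhIIIhIIIhIIIhIII → (answer).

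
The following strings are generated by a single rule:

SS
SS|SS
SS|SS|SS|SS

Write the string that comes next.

Every step duplicates the string with '|' between the halves.
One more doubling of SS|SS|SS|SS gives the answer.

SS|SS|SS|SS|SS|SS|SS|SS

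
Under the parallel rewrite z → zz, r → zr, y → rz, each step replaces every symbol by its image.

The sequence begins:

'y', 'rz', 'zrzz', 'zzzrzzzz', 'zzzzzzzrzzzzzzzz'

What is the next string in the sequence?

zzzzzzzzzzzzzzzrzzzzzzzzzzzzzzzz

Replace each of the 16 characters of zzzzzzzrzzzzzzzz in place — zz zz zz zz zz zz zz zr zz zz zz zz zz zz zz zz — and concatenate.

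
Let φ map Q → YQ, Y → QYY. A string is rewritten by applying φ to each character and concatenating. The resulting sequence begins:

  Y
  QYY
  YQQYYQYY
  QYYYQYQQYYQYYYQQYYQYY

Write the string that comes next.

YQQYYQYYQYYYQQYYYQYQQYYQYYYQQYYQYYQYYYQYQQYYQYYYQQYYQYY

φ(QYYYQYQQYYQYYYQQYYQYY) expands symbol-by-symbol to YQ QYY QYY QYY YQ QYY YQ YQ QYY QYY YQ QYY QYY QYY YQ YQ QYY QYY YQ QYY QYY; joining the 21 pieces gives the next term.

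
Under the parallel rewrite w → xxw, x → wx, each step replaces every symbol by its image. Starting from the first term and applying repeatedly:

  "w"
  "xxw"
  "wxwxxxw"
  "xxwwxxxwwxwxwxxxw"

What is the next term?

wxwxxxwxxwwxwxwxxxwxxwwxxxwwxxxwwxwxwxxxw

Applying the rule to each of the 17 symbols of xxwwxxxwwxwxwxxxw gives the pieces wx wx xxw xxw wx wx wx xxw xxw wx xxw wx xxw wx wx wx xxw, which concatenate to the answer.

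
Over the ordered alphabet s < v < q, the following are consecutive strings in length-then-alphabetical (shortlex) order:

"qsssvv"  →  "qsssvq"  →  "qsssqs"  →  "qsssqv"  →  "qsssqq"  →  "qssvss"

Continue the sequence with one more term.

qssvsv

The successor of qssvss increments the rightmost position that isn't already q and resets every position after it to s.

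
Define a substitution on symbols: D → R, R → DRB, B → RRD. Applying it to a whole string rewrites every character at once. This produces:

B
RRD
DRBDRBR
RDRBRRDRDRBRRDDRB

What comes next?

DRBRDRBRRDDRBDRBRDRBRDRBRRDDRBDRBRRDRBRRD

φ(RDRBRRDRDRBRRDDRB) expands symbol-by-symbol to DRB R DRB RRD DRB DRB R DRB R DRB RRD DRB DRB R R DRB RRD; joining the 17 pieces gives the next term.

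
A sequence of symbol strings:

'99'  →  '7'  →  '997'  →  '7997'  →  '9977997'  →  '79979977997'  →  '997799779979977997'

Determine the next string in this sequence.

79979977997997799779979977997

This is a Fibonacci-style word recurrence s(k) = s(k−2)·s(k−1): e.g. 99·7 = 997.
So term 8 is 79979977997·997799779979977997.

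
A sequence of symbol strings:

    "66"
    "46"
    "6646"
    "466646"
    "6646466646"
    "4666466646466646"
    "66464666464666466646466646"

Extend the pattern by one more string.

466646664646664666464666464666466646466646

This is a Fibonacci-style word recurrence s(k) = s(k−2)·s(k−1): e.g. 66·46 = 6646.
The next term joins 4666466646466646 and 66464666464666466646466646.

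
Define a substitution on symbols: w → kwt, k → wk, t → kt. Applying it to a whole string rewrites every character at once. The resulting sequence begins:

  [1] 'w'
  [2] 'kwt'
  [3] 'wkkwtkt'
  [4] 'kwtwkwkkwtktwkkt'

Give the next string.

Replace each of the 16 characters of kwtwkwkkwtktwkkt in place — wk kwt kt kwt wk kwt wk wk kwt kt wk kt kwt wk wk kt — and concatenate.

wkkwtktkwtwkkwtwkwkkwtktwkktkwtwkwkkt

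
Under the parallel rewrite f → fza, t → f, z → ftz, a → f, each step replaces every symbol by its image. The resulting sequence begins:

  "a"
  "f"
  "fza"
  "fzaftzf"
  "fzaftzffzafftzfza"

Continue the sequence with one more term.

φ(fzaftzffzafftzfza) expands symbol-by-symbol to fza ftz f fza f ftz fza fza ftz f fza fza f ftz fza ftz f; joining the 17 pieces gives the next term.

fzaftzffzafftzfzafzaftzffzafzafftzfzaftzf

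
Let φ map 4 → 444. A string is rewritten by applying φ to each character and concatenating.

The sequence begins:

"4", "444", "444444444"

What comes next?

444444444444444444444444444

Rewriting each symbol of 444444444: 4→444, 4→444, 4→444, 4→444, 4→444, 4→444, 4→444, 4→444, 4→444, which concatenates to 444 444 444 444 444 444 444 444 444.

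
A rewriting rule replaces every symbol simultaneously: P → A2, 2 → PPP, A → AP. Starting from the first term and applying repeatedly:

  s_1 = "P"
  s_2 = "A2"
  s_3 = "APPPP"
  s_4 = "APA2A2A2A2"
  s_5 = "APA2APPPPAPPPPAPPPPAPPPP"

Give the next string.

APA2APPPPAPA2A2A2A2APA2A2A2A2APA2A2A2A2APA2A2A2A2

φ(APA2APPPPAPPPPAPPPPAPPPP) expands symbol-by-symbol to AP A2 AP PPP AP A2 A2 A2 A2 AP A2 A2 A2 A2 AP A2 A2 A2 A2 AP A2 A2 A2 A2; joining the 24 pieces gives the next term.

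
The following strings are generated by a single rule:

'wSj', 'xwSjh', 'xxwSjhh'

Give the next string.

xxxwSjhhh

Each term wraps the previous one in x on the left and h on the right.
One more step from xxwSjhh gives the answer.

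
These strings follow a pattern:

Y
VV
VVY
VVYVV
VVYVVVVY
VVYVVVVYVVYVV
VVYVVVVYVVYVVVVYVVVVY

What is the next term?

VVYVVVVYVVYVVVVYVVVVYVVYVVVVYVVYVV

From term 3 onward, concatenate the last term with the second-to-last: VV·Y = VVY, VVY·VV = VVYVV, …
Continuing: VVYVVVVYVVYVVVVYVVVVY · VVYVVVVYVVYVV gives term 8.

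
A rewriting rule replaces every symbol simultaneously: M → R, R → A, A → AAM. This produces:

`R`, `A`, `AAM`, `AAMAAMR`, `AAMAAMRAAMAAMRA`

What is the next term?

Rewriting the 15 symbols of AAMAAMRAAMAAMRA one by one yields AAM AAM R AAM AAM R A AAM AAM R AAM AAM R A AAM; concatenated:

AAMAAMRAAMAAMRAAAMAAMRAAMAAMRAAAM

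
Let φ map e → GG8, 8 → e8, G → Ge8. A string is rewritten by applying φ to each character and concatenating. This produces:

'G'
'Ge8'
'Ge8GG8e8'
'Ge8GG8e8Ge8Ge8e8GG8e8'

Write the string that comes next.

Replace each of the 21 characters of Ge8GG8e8Ge8Ge8e8GG8e8 in place — Ge8 GG8 e8 Ge8 Ge8 e8 GG8 e8 Ge8 GG8 e8 Ge8 GG8 e8 GG8 e8 Ge8 Ge8 e8 GG8 e8 — and concatenate.

Ge8GG8e8Ge8Ge8e8GG8e8Ge8GG8e8Ge8GG8e8GG8e8Ge8Ge8e8GG8e8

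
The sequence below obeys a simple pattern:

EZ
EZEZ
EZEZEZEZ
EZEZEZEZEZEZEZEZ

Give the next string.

Every step duplicates the string.
Doubling EZEZEZEZEZEZEZEZ:

EZEZEZEZEZEZEZEZEZEZEZEZEZEZEZEZ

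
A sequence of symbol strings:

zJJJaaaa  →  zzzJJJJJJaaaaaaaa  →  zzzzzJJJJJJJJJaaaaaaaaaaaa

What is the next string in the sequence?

zzzzzzzJJJJJJJJJJJJaaaaaaaaaaaaaaaa

The n-th term is 2n-1 z's then 3n J's then 4n a's (n = 1, 2, …).
At n = 4 the blocks have lengths 7, 12, 16.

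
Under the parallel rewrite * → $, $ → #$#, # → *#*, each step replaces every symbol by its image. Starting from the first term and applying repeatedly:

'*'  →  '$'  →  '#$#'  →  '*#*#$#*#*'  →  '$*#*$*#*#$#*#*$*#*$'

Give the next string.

#$#$*#*$#$#$*#*$*#*#$#*#*$*#*$#$#$*#*$#$#

φ($*#*$*#*#$#*#*$*#*$) expands symbol-by-symbol to #$# $ *#* $ #$# $ *#* $ *#* #$# *#* $ *#* $ #$# $ *#* $ #$#; joining the 19 pieces gives the next term.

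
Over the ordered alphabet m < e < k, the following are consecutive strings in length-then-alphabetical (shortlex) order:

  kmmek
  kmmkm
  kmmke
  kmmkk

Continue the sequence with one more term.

The successor of kmmkk increments the rightmost position that isn't already k and resets every position after it to m.

kmemm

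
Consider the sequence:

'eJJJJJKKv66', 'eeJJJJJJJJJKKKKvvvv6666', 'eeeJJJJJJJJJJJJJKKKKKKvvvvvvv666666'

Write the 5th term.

Reading off run lengths: e runs 1, 2, 3; J runs 5, 9, 13; K runs 2, 4, 6; v runs 1, 4, 7; 6 runs 2, 4, 6 — each is linear in n (n = 1, 2, …).
At n = 5 the blocks have lengths 5, 21, 10, 13, 10.

eeeeeJJJJJJJJJJJJJJJJJJJJJKKKKKKKKKKvvvvvvvvvvvvv6666666666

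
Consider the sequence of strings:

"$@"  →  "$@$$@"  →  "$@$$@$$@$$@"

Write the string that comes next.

Each string is two copies of the previous one joined by '$'.
One more doubling of $@$$@$$@$$@ gives the answer.

$@$$@$$@$$@$$@$$@$$@$$@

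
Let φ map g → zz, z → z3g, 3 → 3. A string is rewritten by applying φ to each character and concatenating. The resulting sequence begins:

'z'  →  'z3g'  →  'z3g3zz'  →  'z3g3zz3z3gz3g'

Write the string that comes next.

Rewriting the 13 symbols of z3g3zz3z3gz3g one by one yields z3g 3 zz 3 z3g z3g 3 z3g 3 zz z3g 3 zz; concatenated:

z3g3zz3z3gz3g3z3g3zzz3g3zz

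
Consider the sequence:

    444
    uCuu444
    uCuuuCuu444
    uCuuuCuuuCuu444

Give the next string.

Each term is the previous one with uCuu prepended.
Applying this once more to uCuuuCuuuCuu444:

uCuuuCuuuCuuuCuu444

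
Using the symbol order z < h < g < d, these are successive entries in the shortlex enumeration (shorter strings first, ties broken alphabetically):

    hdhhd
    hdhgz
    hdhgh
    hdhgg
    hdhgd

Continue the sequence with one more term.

Treat hdhgd as a base-4 numeral over the given alphabet and add one, carrying through any trailing d's.

hdhdz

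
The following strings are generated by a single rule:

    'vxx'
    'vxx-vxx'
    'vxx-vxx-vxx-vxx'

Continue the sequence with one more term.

s(k+1) = s(k)·-·s(k) — each term doubles the last with '-' between the halves.
One more doubling of vxx-vxx-vxx-vxx gives the answer.

vxx-vxx-vxx-vxx-vxx-vxx-vxx-vxx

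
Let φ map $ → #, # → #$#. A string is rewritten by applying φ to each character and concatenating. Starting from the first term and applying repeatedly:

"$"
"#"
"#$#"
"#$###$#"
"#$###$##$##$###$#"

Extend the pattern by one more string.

Replace each of the 17 characters of #$###$##$##$###$# in place — #$# # #$# #$# #$# # #$# #$# # #$# #$# # #$# #$# #$# # #$# — and concatenate.

#$###$##$##$###$##$###$##$###$##$##$###$#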